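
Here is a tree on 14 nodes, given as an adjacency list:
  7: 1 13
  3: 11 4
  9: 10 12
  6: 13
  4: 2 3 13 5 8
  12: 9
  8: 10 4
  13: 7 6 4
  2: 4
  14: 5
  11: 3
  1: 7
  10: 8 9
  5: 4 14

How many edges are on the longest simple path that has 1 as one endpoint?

A farthest node from 1 is 12.
The path 1 – 7 – 13 – 4 – 8 – 10 – 9 – 12 has 7 edges.

7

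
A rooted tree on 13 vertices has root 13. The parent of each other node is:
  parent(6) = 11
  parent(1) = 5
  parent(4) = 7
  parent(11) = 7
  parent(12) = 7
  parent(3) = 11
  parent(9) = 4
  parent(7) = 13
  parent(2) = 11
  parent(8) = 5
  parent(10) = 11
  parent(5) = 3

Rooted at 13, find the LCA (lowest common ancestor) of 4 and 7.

7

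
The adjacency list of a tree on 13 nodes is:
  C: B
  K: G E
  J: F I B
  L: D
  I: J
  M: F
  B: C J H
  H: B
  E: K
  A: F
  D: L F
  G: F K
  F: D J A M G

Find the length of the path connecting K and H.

5

The path is K – G – F – J – B – H, which has 5 edges.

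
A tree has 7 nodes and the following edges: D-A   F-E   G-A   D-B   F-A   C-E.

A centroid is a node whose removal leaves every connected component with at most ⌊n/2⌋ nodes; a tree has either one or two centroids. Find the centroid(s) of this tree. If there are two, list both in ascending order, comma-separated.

A

Delete A: the remaining components have sizes 3, 2, 1. Max 3 ≤ 3, so A is a centroid.
No neighbour of A does as well, so A is the unique centroid.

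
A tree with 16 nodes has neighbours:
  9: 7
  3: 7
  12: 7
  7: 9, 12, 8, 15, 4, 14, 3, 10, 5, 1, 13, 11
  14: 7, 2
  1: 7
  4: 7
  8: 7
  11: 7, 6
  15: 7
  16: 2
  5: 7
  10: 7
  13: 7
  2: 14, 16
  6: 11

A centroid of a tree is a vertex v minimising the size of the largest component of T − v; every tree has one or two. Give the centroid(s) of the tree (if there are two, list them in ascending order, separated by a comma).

If 7 is removed the pieces have sizes 3, 2, 1, 1, 1, 1, 1, 1, 1, 1, 1, 1, all ≤ ⌊16/2⌋ = 8.
No neighbour of 7 does as well, so 7 is the unique centroid.

7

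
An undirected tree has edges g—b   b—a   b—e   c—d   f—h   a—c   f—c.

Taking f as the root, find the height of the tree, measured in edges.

e sits deepest: f → c → a → b → e — 4 edges from the root.

4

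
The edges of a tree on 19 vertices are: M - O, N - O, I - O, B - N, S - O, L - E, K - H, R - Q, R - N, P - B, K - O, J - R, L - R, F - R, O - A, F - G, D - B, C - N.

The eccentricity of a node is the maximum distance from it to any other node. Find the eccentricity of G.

The node farthest from G is H, via G–F–R–N–O–K–H — 6 edges.

6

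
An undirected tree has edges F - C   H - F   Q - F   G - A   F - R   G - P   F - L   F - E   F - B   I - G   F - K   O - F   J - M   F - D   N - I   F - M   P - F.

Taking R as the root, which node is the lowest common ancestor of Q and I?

Ancestors of Q (toward the root): Q, F, R.
Ancestors of I: I, G, P, F, R.
The deepest node appearing in both lists is F.

F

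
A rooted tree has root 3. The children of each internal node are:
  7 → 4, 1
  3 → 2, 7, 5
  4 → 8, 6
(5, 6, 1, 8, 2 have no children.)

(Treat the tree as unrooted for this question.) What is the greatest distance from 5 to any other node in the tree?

4

A farthest node from 5 is 6 (8 also at distance 4).
The path 5–3–7–4–6 has 4 edges.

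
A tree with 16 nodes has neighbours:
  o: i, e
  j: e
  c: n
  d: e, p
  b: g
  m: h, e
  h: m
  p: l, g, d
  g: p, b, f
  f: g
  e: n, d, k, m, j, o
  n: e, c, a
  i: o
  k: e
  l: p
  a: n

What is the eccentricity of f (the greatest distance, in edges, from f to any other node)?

A farthest node from f is h (i, c, a also at distance 6).
The path f-g-p-d-e-m-h has 6 edges.

6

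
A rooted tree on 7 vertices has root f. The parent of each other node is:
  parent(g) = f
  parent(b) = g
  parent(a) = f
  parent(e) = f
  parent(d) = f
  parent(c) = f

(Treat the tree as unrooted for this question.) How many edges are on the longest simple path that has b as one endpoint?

3

Distances from b peak at 3, attained at d (c, a, e also at distance 3).
b – g – f – d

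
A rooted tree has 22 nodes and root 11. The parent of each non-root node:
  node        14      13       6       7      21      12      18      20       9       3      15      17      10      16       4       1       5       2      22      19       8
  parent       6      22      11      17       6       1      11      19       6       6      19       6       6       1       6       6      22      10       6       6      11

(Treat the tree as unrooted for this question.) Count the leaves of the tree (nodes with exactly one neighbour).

15

The leaves are 2, 3, 4, 5, 7, 8, 9, 12, 13, 14, 15, 16, 18, 20, 21.
That is 15 leaves.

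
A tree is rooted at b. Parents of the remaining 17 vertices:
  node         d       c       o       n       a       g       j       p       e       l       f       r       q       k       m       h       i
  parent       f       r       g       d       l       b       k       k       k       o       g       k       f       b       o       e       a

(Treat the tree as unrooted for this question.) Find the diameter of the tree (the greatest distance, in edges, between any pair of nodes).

8

BFS from c reaches i last, at distance 8; BFS from i confirms no node is farther.
Path: c-r-k-b-g-o-l-a-i.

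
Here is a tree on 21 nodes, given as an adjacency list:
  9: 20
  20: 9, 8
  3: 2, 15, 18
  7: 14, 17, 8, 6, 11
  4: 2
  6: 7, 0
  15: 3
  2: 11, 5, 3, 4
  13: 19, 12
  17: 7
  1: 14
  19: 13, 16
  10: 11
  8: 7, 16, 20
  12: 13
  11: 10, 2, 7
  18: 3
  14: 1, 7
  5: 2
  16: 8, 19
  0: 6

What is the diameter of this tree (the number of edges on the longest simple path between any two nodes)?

BFS from 12 reaches 18 last, at distance 9; BFS from 18 confirms no node is farther.
Path: 12 – 13 – 19 – 16 – 8 – 7 – 11 – 2 – 3 – 18.

9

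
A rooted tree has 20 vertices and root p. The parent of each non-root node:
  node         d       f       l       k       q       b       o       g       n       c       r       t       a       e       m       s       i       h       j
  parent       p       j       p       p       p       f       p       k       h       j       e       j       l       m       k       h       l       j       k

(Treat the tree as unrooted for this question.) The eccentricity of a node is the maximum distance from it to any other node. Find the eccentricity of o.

Distances from o peak at 5, attained at n (r, b, s also at distance 5).
o-p-k-j-h-n

5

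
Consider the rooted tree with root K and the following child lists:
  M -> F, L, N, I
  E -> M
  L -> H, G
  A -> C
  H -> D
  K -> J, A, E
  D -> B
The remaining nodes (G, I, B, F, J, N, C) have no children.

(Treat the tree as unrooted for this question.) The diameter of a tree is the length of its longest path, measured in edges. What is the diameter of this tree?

A longest path is C - A - K - E - M - L - H - D - B, with 8 edges.

8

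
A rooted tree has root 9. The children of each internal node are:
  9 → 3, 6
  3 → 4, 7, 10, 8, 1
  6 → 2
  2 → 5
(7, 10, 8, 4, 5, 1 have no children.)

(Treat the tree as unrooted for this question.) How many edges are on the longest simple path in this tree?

Starting from 5, a farthest node is 10 at distance 5.
One longest path: 5–2–6–9–3–10.
So the diameter is 5.

5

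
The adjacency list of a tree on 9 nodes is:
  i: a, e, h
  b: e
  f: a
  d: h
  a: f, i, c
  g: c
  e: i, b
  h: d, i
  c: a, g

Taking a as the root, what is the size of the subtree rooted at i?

i's subtree: {i, e, h, b, d}, size 5.

5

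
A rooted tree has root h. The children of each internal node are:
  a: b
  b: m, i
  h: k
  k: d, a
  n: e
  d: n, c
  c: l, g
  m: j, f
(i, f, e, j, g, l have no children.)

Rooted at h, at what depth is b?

h – k – a – b — 3 edges.

3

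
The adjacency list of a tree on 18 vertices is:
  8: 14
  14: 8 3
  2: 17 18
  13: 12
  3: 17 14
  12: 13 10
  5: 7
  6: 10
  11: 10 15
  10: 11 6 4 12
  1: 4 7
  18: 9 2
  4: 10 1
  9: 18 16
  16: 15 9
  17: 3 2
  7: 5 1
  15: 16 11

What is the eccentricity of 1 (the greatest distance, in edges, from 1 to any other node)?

12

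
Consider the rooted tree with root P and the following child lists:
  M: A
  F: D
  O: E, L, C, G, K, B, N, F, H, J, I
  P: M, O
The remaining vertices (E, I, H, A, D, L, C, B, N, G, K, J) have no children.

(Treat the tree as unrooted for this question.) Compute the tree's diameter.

BFS from A reaches D last, at distance 5; BFS from D confirms no node is farther.
Path: A–M–P–O–F–D.

5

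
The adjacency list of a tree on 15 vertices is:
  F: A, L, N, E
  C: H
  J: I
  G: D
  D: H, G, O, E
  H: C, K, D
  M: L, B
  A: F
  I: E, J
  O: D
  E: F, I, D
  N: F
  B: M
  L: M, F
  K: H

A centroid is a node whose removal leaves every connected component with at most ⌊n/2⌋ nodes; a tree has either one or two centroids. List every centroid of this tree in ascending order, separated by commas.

Removing E splits the tree into components of sizes 6, 6, 2; the largest is 6 ≤ ⌊15/2⌋ = 7.
Every other node leaves some component of size > 7, so the centroid is unique.

E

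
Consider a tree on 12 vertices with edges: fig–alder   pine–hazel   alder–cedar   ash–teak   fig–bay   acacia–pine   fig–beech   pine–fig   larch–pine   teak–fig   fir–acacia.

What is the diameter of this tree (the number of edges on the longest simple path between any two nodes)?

5

Starting from fir, a farthest node is cedar at distance 5.
One longest path: fir - acacia - pine - fig - alder - cedar.
So the diameter is 5.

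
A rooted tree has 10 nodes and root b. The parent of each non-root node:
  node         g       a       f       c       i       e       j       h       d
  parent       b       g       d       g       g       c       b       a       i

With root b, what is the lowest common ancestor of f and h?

Path f→root: f d i g b; path h→root: h a g b.
First common node: g.

g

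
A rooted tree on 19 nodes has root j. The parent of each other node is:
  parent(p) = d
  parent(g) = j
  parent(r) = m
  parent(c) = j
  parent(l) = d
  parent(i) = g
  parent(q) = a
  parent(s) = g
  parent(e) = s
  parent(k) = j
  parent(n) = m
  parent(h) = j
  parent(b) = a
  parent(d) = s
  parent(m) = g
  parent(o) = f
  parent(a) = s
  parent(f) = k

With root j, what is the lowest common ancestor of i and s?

g

i's ancestor chain is i, g, j and s's is s, g, j; they first meet at g.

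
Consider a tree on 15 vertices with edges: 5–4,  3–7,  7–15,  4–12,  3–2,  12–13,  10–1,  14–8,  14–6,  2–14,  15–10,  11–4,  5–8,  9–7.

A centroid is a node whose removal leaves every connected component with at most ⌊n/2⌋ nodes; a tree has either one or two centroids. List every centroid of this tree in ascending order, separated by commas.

Delete 14: the remaining components have sizes 7, 6, 1. Max 7 ≤ 7, so 14 is a centroid.
Every other node leaves some component of size > 7, so the centroid is unique.

14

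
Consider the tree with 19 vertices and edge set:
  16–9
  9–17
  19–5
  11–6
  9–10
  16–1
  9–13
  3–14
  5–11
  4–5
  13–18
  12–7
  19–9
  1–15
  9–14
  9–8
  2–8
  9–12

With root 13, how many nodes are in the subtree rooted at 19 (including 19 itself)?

Descendants of 19 (including itself): 19, 5, 11, 4, 6. That's 5.

5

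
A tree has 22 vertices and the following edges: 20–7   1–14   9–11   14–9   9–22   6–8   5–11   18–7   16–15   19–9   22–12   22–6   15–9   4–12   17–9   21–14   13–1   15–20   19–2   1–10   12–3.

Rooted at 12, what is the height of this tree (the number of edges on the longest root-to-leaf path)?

6

A deepest node is 18, reached by 12–22–9–15–20–7–18.
That path has 6 edges, so the height is 6.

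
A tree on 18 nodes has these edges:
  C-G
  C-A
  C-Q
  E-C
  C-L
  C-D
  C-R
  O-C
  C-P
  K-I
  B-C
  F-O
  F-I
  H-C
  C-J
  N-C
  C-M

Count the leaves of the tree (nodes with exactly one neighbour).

14

Degree-1 nodes: A, B, D, E, G, H, J, K, L, M, N, P, Q, R — 14 of them.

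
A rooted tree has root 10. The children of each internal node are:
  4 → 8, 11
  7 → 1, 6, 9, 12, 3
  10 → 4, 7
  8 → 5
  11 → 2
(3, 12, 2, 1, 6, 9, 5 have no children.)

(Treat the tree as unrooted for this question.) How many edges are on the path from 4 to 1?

4–10–7–1: 3 edges.

3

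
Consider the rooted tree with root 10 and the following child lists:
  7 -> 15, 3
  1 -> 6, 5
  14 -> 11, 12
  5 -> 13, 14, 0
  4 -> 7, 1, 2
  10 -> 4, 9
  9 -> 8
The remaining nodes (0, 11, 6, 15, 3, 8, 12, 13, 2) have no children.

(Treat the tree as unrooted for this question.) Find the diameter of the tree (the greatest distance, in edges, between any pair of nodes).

7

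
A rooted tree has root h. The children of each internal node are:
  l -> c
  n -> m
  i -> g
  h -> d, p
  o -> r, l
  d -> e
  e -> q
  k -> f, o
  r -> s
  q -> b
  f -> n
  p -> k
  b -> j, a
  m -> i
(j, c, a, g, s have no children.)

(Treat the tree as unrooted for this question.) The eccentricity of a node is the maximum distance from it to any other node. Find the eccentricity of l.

Distances from l peak at 9, attained at j (a also at distance 9).
l-o-k-p-h-d-e-q-b-j

9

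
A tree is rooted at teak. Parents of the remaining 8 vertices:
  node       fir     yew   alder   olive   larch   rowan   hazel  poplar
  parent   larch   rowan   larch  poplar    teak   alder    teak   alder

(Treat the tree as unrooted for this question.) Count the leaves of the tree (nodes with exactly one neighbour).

4

Degree-1 nodes: fir, hazel, olive, yew — 4 of them.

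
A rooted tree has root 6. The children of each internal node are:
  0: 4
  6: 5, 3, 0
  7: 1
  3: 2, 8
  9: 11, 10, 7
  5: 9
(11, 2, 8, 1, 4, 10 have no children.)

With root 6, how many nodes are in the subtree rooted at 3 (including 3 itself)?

3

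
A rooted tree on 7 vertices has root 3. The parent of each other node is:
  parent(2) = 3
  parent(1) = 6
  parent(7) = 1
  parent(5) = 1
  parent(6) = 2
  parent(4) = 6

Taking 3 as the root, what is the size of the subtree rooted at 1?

3

The subtree rooted at 1 contains: 1, 5, 7 — 3 nodes.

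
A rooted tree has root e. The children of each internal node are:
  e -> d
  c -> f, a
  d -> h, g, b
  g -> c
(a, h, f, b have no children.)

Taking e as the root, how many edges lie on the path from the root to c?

3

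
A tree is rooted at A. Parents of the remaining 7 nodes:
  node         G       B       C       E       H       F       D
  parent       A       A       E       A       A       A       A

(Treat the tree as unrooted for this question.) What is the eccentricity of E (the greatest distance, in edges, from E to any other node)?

2

Distances from E peak at 2, attained at D (G, H, B, F also at distance 2).
E-A-D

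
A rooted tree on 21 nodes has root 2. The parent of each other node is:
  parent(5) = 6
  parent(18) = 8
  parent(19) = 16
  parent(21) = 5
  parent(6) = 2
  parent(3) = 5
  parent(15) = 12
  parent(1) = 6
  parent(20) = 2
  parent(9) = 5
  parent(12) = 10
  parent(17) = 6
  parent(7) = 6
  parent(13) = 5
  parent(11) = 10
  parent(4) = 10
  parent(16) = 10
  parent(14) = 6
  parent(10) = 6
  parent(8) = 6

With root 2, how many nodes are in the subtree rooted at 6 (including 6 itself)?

Descendants of 6 (including itself): 6, 8, 14, 10, 17, 5, 1, 7, 18, 16, 12, 4, 11, 13, 9, 21, 3, 19, 15. That's 19.

19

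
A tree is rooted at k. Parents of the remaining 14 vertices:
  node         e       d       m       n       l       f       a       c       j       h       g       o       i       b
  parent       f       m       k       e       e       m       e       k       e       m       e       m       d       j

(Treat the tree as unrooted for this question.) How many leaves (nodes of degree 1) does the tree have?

The leaves are a, b, c, g, h, i, l, n, o.
That is 9 leaves.

9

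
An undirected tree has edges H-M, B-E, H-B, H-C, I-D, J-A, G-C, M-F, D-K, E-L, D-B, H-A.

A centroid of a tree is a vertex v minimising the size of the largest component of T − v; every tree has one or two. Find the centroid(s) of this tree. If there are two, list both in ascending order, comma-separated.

If H is removed the pieces have sizes 6, 2, 2, 2, all ≤ ⌊13/2⌋ = 6.
No neighbour of H does as well, so H is the unique centroid.

H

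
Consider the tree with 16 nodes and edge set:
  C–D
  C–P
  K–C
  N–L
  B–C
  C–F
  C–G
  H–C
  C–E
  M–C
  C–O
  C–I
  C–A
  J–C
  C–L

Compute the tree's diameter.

Starting from N, a farthest node is I at distance 3.
One longest path: N – L – C – I.
So the diameter is 3.

3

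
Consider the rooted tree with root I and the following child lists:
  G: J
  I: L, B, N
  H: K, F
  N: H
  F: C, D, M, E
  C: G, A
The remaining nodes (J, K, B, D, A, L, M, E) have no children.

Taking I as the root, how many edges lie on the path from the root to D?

I–N–H–F–D — 4 edges.

4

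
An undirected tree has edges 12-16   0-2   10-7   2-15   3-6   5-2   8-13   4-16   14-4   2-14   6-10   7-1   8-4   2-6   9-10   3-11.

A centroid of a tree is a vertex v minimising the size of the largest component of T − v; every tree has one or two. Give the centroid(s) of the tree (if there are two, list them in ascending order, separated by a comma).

2

If 2 is removed the pieces have sizes 7, 6, 1, 1, 1, all ≤ ⌊17/2⌋ = 8.
Every other node leaves some component of size > 8, so the centroid is unique.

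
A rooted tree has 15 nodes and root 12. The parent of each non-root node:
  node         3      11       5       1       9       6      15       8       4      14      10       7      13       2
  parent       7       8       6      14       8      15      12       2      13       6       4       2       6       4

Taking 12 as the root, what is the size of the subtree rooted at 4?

The subtree rooted at 4 contains: 4, 10, 2, 8, 7, 9, 11, 3 — 8 nodes.

8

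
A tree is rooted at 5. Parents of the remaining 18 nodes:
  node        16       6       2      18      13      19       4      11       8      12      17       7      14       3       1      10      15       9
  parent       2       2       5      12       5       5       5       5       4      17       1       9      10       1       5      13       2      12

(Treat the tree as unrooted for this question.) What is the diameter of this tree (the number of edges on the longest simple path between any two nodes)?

A longest path is 14–10–13–5–1–17–12–9–7, with 8 edges.

8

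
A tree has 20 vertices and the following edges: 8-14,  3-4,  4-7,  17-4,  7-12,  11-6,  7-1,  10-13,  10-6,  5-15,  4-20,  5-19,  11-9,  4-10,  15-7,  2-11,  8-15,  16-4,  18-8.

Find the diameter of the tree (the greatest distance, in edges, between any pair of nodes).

8

A longest path is 2 - 11 - 6 - 10 - 4 - 7 - 15 - 8 - 14, with 8 edges.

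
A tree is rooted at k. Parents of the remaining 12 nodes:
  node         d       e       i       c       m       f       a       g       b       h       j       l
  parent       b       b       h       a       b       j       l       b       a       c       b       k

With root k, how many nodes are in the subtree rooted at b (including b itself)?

7

b's subtree: {b, j, e, d, m, g, f}, size 7.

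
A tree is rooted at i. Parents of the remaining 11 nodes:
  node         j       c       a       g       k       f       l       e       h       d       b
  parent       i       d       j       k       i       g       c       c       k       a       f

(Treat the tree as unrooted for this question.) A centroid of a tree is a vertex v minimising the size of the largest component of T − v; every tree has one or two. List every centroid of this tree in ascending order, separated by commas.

i, j

Delete j: the remaining components have sizes 6, 5. Max 6 ≤ 6, so j is a centroid.
i is adjacent to j and is also a centroid (the largest component after removing it is likewise 6).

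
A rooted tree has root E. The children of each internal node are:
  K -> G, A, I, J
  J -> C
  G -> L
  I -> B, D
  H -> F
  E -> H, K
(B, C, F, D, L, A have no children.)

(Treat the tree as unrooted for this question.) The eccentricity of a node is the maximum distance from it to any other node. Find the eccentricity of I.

A farthest node from I is F.
The path I – K – E – H – F has 4 edges.

4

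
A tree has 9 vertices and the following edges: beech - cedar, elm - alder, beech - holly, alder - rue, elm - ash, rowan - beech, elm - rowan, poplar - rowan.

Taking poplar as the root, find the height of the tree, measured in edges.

4

A deepest node is rue, reached by poplar – rowan – elm – alder – rue.
That path has 4 edges, so the height is 4.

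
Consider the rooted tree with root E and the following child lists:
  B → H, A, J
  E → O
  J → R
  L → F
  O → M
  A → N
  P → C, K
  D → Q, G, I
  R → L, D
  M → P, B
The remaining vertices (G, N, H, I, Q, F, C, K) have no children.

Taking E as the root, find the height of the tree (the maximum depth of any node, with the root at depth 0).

I sits deepest: E–O–M–B–J–R–D–I — 7 edges from the root.

7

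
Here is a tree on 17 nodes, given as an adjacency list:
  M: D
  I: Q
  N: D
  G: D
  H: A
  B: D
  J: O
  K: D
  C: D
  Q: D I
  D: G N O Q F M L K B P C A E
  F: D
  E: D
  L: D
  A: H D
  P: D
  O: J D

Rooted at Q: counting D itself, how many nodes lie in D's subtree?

The subtree rooted at D contains: D, M, O, C, A, P, E, L, B, N, G, F, K, J, H — 15 nodes.

15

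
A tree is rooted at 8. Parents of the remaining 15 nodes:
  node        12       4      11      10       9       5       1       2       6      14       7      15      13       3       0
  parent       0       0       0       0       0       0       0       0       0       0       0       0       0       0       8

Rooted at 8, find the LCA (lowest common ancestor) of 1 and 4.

0

1's ancestor chain is 1, 0, 8 and 4's is 4, 0, 8; they first meet at 0.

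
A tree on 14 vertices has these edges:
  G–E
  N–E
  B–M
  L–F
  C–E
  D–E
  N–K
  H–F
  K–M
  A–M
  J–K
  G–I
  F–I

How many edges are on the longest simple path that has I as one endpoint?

6

The node farthest from I is A (B also at distance 6), via I–G–E–N–K–M–A — 6 edges.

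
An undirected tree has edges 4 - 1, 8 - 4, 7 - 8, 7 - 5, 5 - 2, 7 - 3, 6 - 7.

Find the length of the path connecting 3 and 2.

3

Walking from 3: 3 – 7 – 5 – 2. Length 3.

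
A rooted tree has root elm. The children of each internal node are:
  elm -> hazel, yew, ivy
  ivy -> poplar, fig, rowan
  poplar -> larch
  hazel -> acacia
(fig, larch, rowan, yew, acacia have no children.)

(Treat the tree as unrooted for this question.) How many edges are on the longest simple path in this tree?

BFS from acacia reaches larch last, at distance 5; BFS from larch confirms no node is farther.
Path: acacia–hazel–elm–ivy–poplar–larch.

5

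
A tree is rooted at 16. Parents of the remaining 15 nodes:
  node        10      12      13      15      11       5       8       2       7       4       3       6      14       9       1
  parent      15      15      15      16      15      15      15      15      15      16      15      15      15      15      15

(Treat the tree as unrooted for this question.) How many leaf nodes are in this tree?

Exactly 14 nodes have a single neighbour: 1, 2, 3, 4, 5, 6, 7, 8, 9, 10, 11, 12, 13, 14.

14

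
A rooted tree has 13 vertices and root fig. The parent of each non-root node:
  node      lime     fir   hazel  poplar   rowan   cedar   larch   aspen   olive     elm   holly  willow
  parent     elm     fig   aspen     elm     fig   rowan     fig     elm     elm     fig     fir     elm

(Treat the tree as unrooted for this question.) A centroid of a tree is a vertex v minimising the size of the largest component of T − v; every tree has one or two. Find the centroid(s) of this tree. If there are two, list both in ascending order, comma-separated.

elm

Removing elm splits the tree into components of sizes 6, 2, 1, 1, 1, 1; the largest is 6 ≤ ⌊13/2⌋ = 6.
Every other node leaves some component of size > 6, so the centroid is unique.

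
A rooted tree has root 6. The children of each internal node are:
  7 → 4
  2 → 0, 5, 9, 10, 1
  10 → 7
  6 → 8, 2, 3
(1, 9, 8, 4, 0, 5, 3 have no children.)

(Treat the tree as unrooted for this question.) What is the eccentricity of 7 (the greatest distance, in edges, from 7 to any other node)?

4

A farthest node from 7 is 8 (3 also at distance 4).
The path 7–10–2–6–8 has 4 edges.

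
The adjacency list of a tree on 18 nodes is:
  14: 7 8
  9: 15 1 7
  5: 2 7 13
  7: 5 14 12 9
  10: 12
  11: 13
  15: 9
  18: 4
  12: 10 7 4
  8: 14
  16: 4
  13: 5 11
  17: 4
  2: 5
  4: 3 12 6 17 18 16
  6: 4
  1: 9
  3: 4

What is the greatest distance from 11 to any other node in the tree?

6

The node farthest from 11 is 18 (6, 16, 3, 17 also at distance 6), via 11 – 13 – 5 – 7 – 12 – 4 – 18 — 6 edges.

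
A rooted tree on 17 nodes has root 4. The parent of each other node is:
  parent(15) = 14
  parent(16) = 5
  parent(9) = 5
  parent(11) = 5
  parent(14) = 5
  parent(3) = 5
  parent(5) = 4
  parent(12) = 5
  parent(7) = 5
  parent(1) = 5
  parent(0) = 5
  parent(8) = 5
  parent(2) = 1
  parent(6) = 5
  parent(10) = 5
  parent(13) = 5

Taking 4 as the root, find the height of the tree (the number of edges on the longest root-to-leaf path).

3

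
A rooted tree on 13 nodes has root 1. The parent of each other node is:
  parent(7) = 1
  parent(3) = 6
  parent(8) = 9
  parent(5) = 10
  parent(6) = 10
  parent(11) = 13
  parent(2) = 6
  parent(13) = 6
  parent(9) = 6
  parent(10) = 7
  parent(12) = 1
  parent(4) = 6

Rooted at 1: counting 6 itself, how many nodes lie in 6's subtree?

8

6's subtree: {6, 9, 13, 2, 4, 3, 8, 11}, size 8.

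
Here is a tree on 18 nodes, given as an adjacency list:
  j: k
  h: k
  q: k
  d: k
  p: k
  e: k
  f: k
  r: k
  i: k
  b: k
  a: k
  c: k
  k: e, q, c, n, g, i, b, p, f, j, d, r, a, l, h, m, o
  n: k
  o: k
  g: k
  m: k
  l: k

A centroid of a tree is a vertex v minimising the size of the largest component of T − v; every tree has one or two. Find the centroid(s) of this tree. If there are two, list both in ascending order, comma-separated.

Removing k splits the tree into components of sizes 1, 1, 1, 1, 1, 1, 1, 1, 1, 1, 1, 1, 1, 1, 1, 1, 1; the largest is 1 ≤ ⌊18/2⌋ = 9.
No neighbour of k does as well, so k is the unique centroid.

k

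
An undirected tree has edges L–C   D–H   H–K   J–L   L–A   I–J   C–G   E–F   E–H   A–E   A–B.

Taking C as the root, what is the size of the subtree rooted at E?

5

E's subtree: {E, H, F, D, K}, size 5.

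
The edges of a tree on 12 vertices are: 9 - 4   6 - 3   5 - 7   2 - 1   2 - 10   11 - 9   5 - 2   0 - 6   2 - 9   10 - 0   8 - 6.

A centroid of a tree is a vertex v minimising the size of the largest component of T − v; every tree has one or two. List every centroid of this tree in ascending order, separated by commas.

2

Delete 2: the remaining components have sizes 5, 3, 2, 1. Max 5 ≤ 6, so 2 is a centroid.
No neighbour of 2 does as well, so 2 is the unique centroid.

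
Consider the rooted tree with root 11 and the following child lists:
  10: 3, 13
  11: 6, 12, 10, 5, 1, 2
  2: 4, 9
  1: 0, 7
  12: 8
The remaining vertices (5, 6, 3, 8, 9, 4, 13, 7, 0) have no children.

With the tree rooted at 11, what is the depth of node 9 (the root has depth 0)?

Climbing from 9 to the root: 9 → 2 → 11. That's 2 steps.

2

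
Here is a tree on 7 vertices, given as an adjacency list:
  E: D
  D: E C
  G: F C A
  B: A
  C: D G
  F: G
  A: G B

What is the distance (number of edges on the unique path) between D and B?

4

The path is D - C - G - A - B, which has 4 edges.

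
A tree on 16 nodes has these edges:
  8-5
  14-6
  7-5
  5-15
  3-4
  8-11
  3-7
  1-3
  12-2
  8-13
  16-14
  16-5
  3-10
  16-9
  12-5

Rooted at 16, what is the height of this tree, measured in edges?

The longest root-to-leaf path is 16–5–7–3–10 (4 edges).

4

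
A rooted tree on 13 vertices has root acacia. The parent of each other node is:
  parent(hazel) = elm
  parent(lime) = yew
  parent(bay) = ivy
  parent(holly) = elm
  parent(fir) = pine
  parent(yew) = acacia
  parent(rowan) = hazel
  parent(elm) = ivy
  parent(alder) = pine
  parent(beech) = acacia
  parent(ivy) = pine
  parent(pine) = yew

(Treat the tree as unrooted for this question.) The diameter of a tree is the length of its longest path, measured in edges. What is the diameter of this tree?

7

A longest path is beech-acacia-yew-pine-ivy-elm-hazel-rowan, with 7 edges.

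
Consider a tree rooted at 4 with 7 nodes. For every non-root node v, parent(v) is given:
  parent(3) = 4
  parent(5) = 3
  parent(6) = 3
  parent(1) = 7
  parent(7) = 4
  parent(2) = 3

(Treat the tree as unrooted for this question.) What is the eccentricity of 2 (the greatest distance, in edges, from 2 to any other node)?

4

Distances from 2 peak at 4, attained at 1.
2–3–4–7–1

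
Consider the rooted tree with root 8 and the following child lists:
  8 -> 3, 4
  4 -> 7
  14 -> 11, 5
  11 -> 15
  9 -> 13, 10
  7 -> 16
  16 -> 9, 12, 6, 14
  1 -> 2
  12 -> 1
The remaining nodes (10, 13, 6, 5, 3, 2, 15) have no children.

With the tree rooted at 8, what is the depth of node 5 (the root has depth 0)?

5

Path from 8 to 5: 8–4–7–16–14–5, which has 5 edges.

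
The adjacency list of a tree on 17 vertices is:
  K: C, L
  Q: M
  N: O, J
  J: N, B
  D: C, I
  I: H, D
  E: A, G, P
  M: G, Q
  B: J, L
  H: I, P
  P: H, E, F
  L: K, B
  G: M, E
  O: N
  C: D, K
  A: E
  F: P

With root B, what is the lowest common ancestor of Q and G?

Ancestors of Q (toward the root): Q, M, G, E, P, H, I, D, C, K, L, B.
Ancestors of G: G, E, P, H, I, D, C, K, L, B.
The deepest node appearing in both lists is G.

G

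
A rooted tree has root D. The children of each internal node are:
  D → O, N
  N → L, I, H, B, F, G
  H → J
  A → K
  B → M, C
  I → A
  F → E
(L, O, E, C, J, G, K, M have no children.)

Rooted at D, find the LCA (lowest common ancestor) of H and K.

N

H's ancestor chain is H, N, D and K's is K, A, I, N, D; they first meet at N.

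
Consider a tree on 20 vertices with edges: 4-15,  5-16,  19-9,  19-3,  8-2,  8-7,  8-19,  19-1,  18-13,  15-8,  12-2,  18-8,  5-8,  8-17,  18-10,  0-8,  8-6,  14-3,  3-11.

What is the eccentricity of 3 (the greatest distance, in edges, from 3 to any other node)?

The node farthest from 3 is 13 (16, 10, 4, 12 also at distance 4), via 3 – 19 – 8 – 18 – 13 — 4 edges.

4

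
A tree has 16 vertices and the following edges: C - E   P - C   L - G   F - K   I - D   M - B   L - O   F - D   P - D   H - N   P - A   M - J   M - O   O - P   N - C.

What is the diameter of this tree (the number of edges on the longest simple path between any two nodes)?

BFS from K reaches H last, at distance 6; BFS from H confirms no node is farther.
Path: K-F-D-P-C-N-H.

6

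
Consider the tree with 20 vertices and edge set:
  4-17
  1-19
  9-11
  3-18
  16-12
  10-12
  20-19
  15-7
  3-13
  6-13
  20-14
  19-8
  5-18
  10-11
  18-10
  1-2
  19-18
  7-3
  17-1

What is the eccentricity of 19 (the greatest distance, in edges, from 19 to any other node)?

4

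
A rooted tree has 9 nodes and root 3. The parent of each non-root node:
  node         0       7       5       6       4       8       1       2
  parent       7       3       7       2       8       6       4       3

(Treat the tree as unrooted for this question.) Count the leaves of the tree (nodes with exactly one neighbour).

Exactly 3 nodes have a single neighbour: 0, 1, 5.

3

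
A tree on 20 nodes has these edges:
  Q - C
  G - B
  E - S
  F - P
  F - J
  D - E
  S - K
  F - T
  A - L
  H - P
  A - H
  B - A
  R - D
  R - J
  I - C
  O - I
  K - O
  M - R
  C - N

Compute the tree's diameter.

15

A longest path is Q - C - I - O - K - S - E - D - R - J - F - P - H - A - B - G, with 15 edges.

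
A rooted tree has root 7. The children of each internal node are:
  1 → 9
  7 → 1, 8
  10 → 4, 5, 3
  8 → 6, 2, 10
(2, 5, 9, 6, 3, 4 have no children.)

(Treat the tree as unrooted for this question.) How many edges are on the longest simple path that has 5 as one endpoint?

5

The node farthest from 5 is 9, via 5-10-8-7-1-9 — 5 edges.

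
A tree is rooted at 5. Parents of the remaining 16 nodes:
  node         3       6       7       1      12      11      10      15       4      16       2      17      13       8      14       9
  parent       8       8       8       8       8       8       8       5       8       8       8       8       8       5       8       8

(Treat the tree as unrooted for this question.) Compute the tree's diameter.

3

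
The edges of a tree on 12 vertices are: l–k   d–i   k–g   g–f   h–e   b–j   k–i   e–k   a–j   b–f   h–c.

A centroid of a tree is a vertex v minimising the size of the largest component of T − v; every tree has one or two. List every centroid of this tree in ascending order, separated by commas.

k

Removing k splits the tree into components of sizes 5, 3, 2, 1; the largest is 5 ≤ ⌊12/2⌋ = 6.
No neighbour of k does as well, so k is the unique centroid.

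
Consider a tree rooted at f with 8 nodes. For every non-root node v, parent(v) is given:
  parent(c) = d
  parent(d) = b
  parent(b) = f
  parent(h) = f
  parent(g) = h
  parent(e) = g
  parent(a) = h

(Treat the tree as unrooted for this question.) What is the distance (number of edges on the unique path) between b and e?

4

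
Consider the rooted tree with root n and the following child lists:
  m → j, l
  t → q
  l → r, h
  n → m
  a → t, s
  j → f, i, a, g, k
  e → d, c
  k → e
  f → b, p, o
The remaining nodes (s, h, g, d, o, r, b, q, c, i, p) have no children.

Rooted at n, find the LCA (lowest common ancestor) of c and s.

j

c's ancestor chain is c, e, k, j, m, n and s's is s, a, j, m, n; they first meet at j.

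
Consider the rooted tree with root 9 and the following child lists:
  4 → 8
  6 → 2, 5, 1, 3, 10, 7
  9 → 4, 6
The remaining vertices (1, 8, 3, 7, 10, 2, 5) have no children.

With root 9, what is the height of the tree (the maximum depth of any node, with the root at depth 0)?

1 sits deepest: 9 → 6 → 1 — 2 edges from the root.

2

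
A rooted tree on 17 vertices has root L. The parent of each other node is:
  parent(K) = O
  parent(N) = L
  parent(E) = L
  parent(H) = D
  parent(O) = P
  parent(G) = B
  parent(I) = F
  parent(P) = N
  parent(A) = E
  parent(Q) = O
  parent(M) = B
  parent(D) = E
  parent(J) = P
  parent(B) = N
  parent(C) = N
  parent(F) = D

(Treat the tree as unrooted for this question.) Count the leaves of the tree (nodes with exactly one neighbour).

Degree-1 nodes: A, C, G, H, I, J, K, M, Q — 9 of them.

9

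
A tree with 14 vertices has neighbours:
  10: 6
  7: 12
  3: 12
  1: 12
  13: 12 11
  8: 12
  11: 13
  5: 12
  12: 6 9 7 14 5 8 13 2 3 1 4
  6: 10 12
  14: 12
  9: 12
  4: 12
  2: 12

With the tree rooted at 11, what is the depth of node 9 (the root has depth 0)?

3

Climbing from 9 to the root: 9 → 12 → 13 → 11. That's 3 steps.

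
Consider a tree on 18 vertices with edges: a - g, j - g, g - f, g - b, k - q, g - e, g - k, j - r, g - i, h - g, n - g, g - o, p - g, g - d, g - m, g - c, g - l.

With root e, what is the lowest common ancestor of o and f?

g

Ancestors of o (toward the root): o, g, e.
Ancestors of f: f, g, e.
The deepest node appearing in both lists is g.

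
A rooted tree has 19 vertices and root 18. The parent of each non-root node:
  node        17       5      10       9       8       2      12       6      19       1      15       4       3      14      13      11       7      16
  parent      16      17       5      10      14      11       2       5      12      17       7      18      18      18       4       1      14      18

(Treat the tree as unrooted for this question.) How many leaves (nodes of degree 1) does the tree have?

The leaves are 3, 6, 8, 9, 13, 15, 19.
That is 7 leaves.

7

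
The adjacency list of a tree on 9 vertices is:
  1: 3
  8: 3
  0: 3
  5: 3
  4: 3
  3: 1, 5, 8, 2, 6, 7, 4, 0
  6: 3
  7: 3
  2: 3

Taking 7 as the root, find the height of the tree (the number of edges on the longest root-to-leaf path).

2

A deepest node is 5, reached by 7 → 3 → 5.
That path has 2 edges, so the height is 2.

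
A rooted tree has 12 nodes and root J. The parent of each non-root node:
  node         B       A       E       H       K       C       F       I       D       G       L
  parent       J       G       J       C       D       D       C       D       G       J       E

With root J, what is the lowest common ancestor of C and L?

J

C's ancestor chain is C, D, G, J and L's is L, E, J; they first meet at J.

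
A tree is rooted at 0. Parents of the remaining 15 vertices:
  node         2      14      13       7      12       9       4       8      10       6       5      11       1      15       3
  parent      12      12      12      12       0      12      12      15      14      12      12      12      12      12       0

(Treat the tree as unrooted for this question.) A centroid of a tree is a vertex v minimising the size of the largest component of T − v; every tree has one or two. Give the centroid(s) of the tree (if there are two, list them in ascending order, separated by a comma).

12

If 12 is removed the pieces have sizes 2, 2, 2, 1, 1, 1, 1, 1, 1, 1, 1, 1, all ≤ ⌊16/2⌋ = 8.
Every other node leaves some component of size > 8, so the centroid is unique.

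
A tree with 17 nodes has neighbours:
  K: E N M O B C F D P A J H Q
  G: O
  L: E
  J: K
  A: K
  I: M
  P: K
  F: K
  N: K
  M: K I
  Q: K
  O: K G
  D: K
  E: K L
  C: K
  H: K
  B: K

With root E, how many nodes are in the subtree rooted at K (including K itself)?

15

Descendants of K (including itself): K, N, O, A, J, D, M, B, H, P, Q, C, F, G, I. That's 15.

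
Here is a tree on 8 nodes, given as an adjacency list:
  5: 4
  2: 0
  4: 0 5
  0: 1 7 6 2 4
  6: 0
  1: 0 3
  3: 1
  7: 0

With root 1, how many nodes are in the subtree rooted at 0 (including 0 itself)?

6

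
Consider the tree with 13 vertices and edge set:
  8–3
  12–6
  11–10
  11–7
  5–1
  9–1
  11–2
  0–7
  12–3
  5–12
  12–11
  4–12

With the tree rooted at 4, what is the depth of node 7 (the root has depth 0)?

3

Climbing from 7 to the root: 7–11–12–4. That's 3 steps.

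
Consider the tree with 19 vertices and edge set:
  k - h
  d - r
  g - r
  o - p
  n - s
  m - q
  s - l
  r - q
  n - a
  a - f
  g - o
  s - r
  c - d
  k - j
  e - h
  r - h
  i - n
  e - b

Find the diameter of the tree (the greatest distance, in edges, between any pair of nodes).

7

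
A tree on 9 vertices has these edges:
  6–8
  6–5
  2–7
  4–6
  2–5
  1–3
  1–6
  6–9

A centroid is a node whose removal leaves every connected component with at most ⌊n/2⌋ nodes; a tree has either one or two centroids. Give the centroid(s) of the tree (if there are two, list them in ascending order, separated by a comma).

Delete 6: the remaining components have sizes 3, 2, 1, 1, 1. Max 3 ≤ 4, so 6 is a centroid.
No neighbour of 6 does as well, so 6 is the unique centroid.

6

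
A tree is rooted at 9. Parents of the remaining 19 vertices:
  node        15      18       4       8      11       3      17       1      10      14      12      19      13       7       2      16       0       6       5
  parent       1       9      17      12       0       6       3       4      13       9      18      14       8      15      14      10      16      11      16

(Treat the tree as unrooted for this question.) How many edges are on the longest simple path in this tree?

BFS from 2 reaches 7 last, at distance 17; BFS from 7 confirms no node is farther.
Path: 2 – 14 – 9 – 18 – 12 – 8 – 13 – 10 – 16 – 0 – 11 – 6 – 3 – 17 – 4 – 1 – 15 – 7.

17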